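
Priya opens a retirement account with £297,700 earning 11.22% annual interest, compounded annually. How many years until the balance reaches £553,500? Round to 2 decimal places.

5.83 years

(1 + 0.1122)^t = 553,500/297,700 = 1.8593.
t·ln(1 + 0.1122) = ln(1.8593); t = 0.62018/0.10634 ≈ 5.8320.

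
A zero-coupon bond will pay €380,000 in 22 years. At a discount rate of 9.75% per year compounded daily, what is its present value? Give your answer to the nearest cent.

Growth factor = (1 + 0.0975/365)^8030 ≈ 8.53959481635.
P = 380,000/8.53959481635 ≈ 44,498.5984.

€44,498.60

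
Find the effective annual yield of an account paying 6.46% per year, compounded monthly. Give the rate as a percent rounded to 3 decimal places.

EAR = (1 + 6.46%/12)^12 − 1 = (1 + 0.00538333)^12 − 1.
(1 + 0.00538333)^12 ≈ 1.066547, so EAR ≈ 6.65474%.

6.655%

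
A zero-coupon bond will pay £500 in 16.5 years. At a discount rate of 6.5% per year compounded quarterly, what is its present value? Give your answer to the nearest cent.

Growth factor = (1 + 0.01625)^66 ≈ 2.89758956.
P = 500/2.89758956 ≈ 172.5572.

£172.56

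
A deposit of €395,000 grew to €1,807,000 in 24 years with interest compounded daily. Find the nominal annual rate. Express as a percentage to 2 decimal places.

6.34%

The 8760-period growth factor is 1,807,000/395,000 = 4.57468.
r/365 = 4.57468^(1/8760) − 1 ≈ 0.000173592, so r ≈ 365·0.000173592 = 6.33612%.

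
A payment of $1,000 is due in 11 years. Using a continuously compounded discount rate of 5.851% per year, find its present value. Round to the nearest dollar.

$525

P = A·e^(−rt) = 1,000·e^(−0.64361).
e^(−0.64361) ≈ 0.52539233, so P ≈ 525.3923.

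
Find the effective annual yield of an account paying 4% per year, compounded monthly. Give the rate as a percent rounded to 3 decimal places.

EAR = (1 + 4%/12)^12 − 1 = (1 + 0.00333333)^12 − 1.
(1 + 0.00333333)^12 ≈ 1.040742, so EAR ≈ 4.07415%.

4.074%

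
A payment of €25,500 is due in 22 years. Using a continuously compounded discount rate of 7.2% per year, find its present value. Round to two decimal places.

P = A·e^(−rt) = 25,500·e^(−1.584).
e^(−1.584) ≈ 0.20515284342, so P ≈ 5,231.3975.

€5,231.40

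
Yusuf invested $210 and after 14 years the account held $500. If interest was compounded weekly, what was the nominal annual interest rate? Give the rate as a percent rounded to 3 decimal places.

The 728-period growth factor is 500/210 = 2.38095.
r/52 = 2.38095^(1/728) − 1 ≈ 0.00119233, so r ≈ 52·0.00119233 = 6.20013%.

6.200%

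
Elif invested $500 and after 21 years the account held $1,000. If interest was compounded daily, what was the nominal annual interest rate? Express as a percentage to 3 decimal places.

(1 + r/365)^7665 = 1,000/500 = 2.
1 + r/365 = 2^(1/7665) ≈ 1.00009, so r/365 ≈ 0.0000904342.
r ≈ 365·0.0000904342 = 3.30085%.

3.301%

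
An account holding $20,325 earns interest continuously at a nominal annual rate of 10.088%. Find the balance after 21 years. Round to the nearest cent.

A = P·e^(rt) = 20,325·e^(0.10088·21) = 20,325·e^2.11848.
e^2.11848 ≈ 8.31848377796, so A ≈ 169,073.1828.

$169,073.18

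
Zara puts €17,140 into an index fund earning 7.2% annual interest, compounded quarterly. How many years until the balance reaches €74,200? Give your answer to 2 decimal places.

20.53 years

(1 + 0.018)^(4t) = 74,200/17,140 = 4.3291.
4t·ln(1 + 0.018) = ln(4.3291); 4t = 1.4653/0.0178399 ≈ 82.1388.
t ≈ 20.5347 years.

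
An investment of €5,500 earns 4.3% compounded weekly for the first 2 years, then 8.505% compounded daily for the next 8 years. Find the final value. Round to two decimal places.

Phase 1: 5,500·(1 + 0.043/52)^104 ≈ 5,993.7218.
Phase 2: 5,993.7218·(1 + 0.08505/365)^2920 ≈ 11,834.6692.

€11,834.67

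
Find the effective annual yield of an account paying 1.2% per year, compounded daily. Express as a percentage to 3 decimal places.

1.207%

One year is 365 periods at 0.0000328767 each: (1 + 0.0000328767)^365 ≈ 1.012072.
EAR = 1.012072 − 1 ≈ 1.20721%.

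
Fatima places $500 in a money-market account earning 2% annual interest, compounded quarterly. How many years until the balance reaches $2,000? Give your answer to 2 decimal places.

(1 + 0.005)^(4t) = 2,000/500 = 4.
4t·ln(1 + 0.005) = ln(4); 4t = 1.3863/0.00498754 ≈ 277.9514.
t ≈ 69.4879 years.

69.49 years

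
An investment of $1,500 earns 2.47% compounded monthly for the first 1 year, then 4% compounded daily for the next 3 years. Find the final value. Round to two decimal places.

$1,733.48

Phase 1: 1,500·(1 + 0.0247/12)^12 ≈ 1,537.4723.
Phase 2: 1,537.4723·(1 + 0.04/365)^1095 ≈ 1,733.4838.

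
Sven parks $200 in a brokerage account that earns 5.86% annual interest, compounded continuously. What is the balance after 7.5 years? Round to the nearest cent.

$310.39

A = P·e^(rt) = 200·e^(0.0586·7.5) = 200·e^0.4395.
e^0.4395 ≈ 1.55193106, so A ≈ 310.3862.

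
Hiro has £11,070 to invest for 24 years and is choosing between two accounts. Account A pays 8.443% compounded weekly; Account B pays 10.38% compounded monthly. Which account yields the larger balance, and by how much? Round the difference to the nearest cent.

Account B, by £48,413.78

Account A growth factor: (1 + 0.08443/52)^1248 ≈ 7.5736624181; balance ≈ 83,840.4430.
Account B growth factor: (1 + 0.00865)^288 ≈ 11.9470847219; balance ≈ 132,254.2279.
Account B is larger by 48,413.7849.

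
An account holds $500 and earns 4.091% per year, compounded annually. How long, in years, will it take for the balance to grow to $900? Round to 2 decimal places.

(1 + 0.04091)^t = 900/500 = 1.8.
t·ln(1 + 0.04091) = ln(1.8); t = 0.58779/0.0400953 ≈ 14.6597.

14.66 years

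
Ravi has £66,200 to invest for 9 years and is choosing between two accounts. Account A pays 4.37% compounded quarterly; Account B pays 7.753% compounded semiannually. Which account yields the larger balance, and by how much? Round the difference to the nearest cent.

A: (1 + 0.010925)^36 ≈ 1.4787056128, so 66,200 × 1.4787056128 ≈ 97,890.3116.
B: (1 + 0.038765)^18 ≈ 1.98294900932, so 66,200 × 1.98294900932 ≈ 131,271.2244.
Difference ≈ 33,380.9128 in favor of B.

Account B, by £33,380.91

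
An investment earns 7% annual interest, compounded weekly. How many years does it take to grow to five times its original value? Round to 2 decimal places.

(1 + 0.00134615)^(52t) = 5.
52t = ln 5 / ln(1 + 0.00134615) ≈ 1.6094/0.00134525 ≈ 1196.3870.
t ≈ 23.0074.

23.01 years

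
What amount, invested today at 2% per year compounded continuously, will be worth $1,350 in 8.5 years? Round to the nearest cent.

P = A·e^(−rt) = 1,350·e^(−0.17).
e^(−0.17) ≈ 0.8436648166, so P ≈ 1,138.9475.

$1,138.95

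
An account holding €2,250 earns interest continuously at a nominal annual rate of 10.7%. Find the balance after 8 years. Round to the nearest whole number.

€5,296

A = P·e^(rt) = 2,250·e^(0.107·8) = 2,250·e^0.856.
e^0.856 ≈ 2.353726931, so A ≈ 5,295.8856.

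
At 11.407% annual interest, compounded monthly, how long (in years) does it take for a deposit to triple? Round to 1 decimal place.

(1 + 0.00950583)^(12t) = 3.
12t = ln 3 / ln(1 + 0.00950583) ≈ 1.0986/0.00946094 ≈ 116.1209.
t ≈ 9.6767.

9.7 years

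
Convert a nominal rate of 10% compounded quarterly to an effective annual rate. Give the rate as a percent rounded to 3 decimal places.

One year is 4 periods at 0.025 each: (1 + 0.025)^4 ≈ 1.103813.
EAR = 1.103813 − 1 ≈ 10.38129%.

10.381%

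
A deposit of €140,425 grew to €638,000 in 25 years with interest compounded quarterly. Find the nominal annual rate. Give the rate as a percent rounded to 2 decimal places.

6.10%

(1 + r/4)^100 = 638,000/140,425 = 4.54335.
1 + r/4 = 4.54335^(1/100) ≈ 1.015252, so r/4 ≈ 0.0152518.
r ≈ 4·0.0152518 = 6.10071%.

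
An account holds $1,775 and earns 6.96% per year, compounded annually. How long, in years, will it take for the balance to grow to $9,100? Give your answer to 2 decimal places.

(1 + 0.0696)^t = 9,100/1,775 = 5.1268.
t·ln(1 + 0.0696) = ln(5.1268); t = 1.6345/0.0672847 ≈ 24.2919.

24.29 years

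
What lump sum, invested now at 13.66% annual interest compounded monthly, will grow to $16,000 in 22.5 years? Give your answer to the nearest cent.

$753.11

Periodic rate = 13.66%/12 = 0.0113833; 270 periods.
P = 16,000/(1 + 0.1366/12)^270 ≈ 16,000/21.245355235 ≈ 753.1058.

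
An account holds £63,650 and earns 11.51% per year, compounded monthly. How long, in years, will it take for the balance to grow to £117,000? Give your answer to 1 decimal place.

5.3 years

We need (1 + 0.00959167)^(12t) = 1.8382, so 12t = ln 1.8382 / ln 1.009592 ≈ 63.7730.
t ≈ 63.7730/12 = 5.3144 years.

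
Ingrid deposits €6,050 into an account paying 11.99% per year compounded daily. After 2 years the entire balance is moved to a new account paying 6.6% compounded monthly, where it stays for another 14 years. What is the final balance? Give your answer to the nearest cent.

Phase 1: 6,050·(1 + 0.1199/365)^730 ≈ 7,689.2165.
Phase 2: 7,689.2165·(1 + 0.0055)^168 ≈ 19,322.8276.

€19,322.83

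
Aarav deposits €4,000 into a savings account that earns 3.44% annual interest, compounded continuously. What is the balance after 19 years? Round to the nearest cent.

A = P·e^(rt) = 4,000·e^(0.0344·19) = 4,000·e^0.6536.
e^0.6536 ≈ 1.922449204, so A ≈ 7,689.7968.

€7,689.80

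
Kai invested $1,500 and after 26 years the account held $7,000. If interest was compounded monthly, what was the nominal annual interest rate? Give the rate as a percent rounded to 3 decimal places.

5.939%

The 312-period growth factor is 7,000/1,500 = 4.66667.
r/12 = 4.66667^(1/312) − 1 ≈ 0.00494953, so r ≈ 12·0.00494953 = 5.93944%.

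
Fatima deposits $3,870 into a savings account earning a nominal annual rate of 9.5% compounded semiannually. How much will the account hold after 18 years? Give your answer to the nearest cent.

Periodic rate = 9.5%/2 = 0.0475; periods = 2·18 = 36.
A = 3,870·(1 + 0.0475)^36 ≈ 3,870·5.3155124413 ≈ 20,571.0331.

$20,571.03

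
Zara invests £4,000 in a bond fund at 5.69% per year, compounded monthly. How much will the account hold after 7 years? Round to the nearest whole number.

£5,952

Growth factor = (1 + 0.0569/12)^84 ≈ 1.487889498.
A ≈ 4,000 × 1.487889498 ≈ 5,951.5580.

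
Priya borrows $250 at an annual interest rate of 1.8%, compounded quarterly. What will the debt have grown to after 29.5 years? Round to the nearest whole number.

Periodic rate = 1.8%/4 = 0.0045; periods = 4·29.5 = 118.
A = 250·(1 + 0.0045)^118 ≈ 250·1.69860754 ≈ 424.6519.

$425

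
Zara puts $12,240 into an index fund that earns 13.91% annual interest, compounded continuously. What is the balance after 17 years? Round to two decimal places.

A = P·e^(rt) = 12,240·e^(0.1391·17) = 12,240·e^2.3647.
e^2.3647 ≈ 10.6408460848, so A ≈ 130,243.9561.

$130,243.96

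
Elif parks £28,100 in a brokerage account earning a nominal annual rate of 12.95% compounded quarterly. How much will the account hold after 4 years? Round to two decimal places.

Periodic rate = 12.95%/4 = 0.032375; periods = 4·4 = 16.
A = 28,100·(1 + 0.032375)^16 ≈ 28,100·1.6649441351 ≈ 46,784.9302.

£46,784.93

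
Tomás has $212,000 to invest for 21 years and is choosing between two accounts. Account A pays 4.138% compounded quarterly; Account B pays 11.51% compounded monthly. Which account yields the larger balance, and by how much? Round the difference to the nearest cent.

A: (1 + 0.010345)^84 ≈ 2.37385676987, so 212,000 × 2.37385676987 ≈ 503,257.6352.
B: (1 + 0.1151/12)^252 ≈ 11.084875222, so 212,000 × 11.084875222 ≈ 2,349,993.5471.
Difference ≈ 1,846,735.9119 in favor of B.

Account B, by $1,846,735.91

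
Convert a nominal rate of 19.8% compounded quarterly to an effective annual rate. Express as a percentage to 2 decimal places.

21.32%

EAR = (1 + 19.8%/4)^4 − 1 = (1 + 0.0495)^4 − 1.
(1 + 0.0495)^4 ≈ 1.213193, so EAR ≈ 21.31927%.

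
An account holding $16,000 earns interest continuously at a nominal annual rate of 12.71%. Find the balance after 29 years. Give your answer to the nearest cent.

A = P·e^(rt) = 16,000·e^(0.1271·29) = 16,000·e^3.6859.
e^3.6859 ≈ 39.8809992022, so A ≈ 638,095.9872.

$638,095.99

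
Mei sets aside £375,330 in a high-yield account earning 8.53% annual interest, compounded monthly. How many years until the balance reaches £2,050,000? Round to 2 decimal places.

19.97 years

(1 + 0.00710833)^(12t) = 2,050,000/375,330 = 5.4619.
12t·ln(1 + 0.00710833) = ln(5.4619); 12t = 1.6978/0.00708319 ≈ 239.6928.
t ≈ 19.9744 years.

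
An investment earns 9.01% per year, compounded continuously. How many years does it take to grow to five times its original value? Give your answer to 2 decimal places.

17.86 years

e^(0.0901t) = 5, so 0.0901t = ln 5 ≈ 1.6094.
t ≈ 1.6094/0.0901 ≈ 17.8628.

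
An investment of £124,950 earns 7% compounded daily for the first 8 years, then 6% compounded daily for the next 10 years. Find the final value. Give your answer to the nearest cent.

Phase 1: 124,950·(1 + 0.07/365)^2920 ≈ 218,734.7843.
Phase 2: 218,734.7843·(1 + 0.06/365)^3650 ≈ 398,541.1104.

£398,541.11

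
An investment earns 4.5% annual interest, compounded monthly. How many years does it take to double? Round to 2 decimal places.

(1 + 0.00375)^(12t) = 2.
12t = ln 2 / ln(1 + 0.00375) ≈ 0.69315/0.00374299 ≈ 185.1856.
t ≈ 15.4321.

15.43 years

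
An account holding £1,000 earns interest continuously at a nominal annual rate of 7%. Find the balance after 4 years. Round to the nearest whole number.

A = P·e^(rt) = 1,000·e^(0.07·4) = 1,000·e^0.28.
e^0.28 ≈ 1.323129812, so A ≈ 1,323.1298.

£1,323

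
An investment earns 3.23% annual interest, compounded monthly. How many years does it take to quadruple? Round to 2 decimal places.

(1 + 0.00269167)^(12t) = 4.
12t = ln 4 / ln(1 + 0.00269167) ≈ 1.3863/0.00268805 ≈ 515.7248.
t ≈ 42.9771.

42.98 years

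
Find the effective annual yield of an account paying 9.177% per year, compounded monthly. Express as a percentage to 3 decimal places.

9.573%

One year is 12 periods at 0.0076475 each: (1 + 0.0076475)^12 ≈ 1.09573.
EAR = 1.09573 − 1 ≈ 9.57301%.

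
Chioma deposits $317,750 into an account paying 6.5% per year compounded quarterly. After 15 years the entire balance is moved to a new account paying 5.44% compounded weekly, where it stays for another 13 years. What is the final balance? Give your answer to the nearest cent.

$1,694,695.17

Phase 1: 317,750·(1 + 0.01625)^60 ≈ 835,832.1562.
Phase 2: 835,832.1562·(1 + 0.0544/52)^676 ≈ 1,694,695.1661.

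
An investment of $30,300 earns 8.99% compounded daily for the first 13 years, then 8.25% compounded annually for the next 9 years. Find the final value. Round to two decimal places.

$198,971.67

Phase 1: 30,300·(1 + 0.0899/365)^4745 ≈ 97,485.5157.
Phase 2: 97,485.5157·(1 + 0.0825)^9 ≈ 198,971.6671.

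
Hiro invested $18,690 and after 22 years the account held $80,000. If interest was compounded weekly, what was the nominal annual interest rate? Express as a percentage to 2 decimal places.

6.61%

The 1144-period growth factor is 80,000/18,690 = 4.28036.
r/52 = 4.28036^(1/1144) − 1 ≈ 0.00127182, so r ≈ 52·0.00127182 = 6.61347%.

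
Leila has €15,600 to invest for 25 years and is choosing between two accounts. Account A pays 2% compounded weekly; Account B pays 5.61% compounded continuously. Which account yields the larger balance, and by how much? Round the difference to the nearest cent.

Account B, by €37,701.89

Account A growth factor: (1 + 0.02/52)^1300 ≈ 1.6485627881; balance ≈ 25,717.5795.
Account B growth factor: e^(0.0561·25) = e^1.4025 ≈ 4.0653506498; balance ≈ 63,419.4701.
Account B is larger by 37,701.8906.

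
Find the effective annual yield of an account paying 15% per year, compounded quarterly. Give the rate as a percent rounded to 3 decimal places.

15.865%

EAR = (1 + 15%/4)^4 − 1 = (1 + 0.0375)^4 − 1.
(1 + 0.0375)^4 ≈ 1.15865, so EAR ≈ 15.86504%.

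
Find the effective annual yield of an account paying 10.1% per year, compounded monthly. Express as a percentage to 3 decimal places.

One year is 12 periods at 0.00841667 each: (1 + 0.00841667)^12 ≈ 1.105809.
EAR = 1.105809 − 1 ≈ 10.58091%.

10.581%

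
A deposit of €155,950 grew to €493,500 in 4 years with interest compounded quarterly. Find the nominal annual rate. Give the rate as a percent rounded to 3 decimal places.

(1 + r/4)^16 = 493,500/155,950 = 3.16448.
1 + r/4 = 3.16448^(1/16) ≈ 1.074654, so r/4 ≈ 0.0746545.
r ≈ 4·0.0746545 = 29.86180%.

29.862%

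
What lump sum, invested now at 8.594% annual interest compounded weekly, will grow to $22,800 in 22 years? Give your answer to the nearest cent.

Growth factor = (1 + 0.08594/52)^1144 ≈ 6.6135419868.
P = 22,800/6.6135419868 ≈ 3,447.4719.

$3,447.47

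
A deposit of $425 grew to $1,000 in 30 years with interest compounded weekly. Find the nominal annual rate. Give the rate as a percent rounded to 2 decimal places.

2.85%

(1 + r/52)^1560 = 1,000/425 = 2.35294.
1 + r/52 = 2.35294^(1/1560) ≈ 1.000549, so r/52 ≈ 0.000548654.
r ≈ 52·0.000548654 = 2.85300%.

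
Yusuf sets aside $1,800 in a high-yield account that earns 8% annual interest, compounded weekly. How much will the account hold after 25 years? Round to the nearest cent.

Periodic rate = 8%/52 = 0.00153846; periods = 52·25 = 1300.
A = 1,800·(1 + 0.08/52)^1300 ≈ 1,800·7.3777086882 ≈ 13,279.8756.

$13,279.88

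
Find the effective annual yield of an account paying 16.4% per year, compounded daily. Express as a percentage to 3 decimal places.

17.817%

EAR = (1 + 16.4%/365)^365 − 1 = (1 + 0.000449315)^365 − 1.
(1 + 0.000449315)^365 ≈ 1.178171, so EAR ≈ 17.81709%.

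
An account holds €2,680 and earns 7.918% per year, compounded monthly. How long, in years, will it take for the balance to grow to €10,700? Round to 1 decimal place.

(1 + 0.00659833)^(12t) = 10,700/2,680 = 3.9925.
12t·ln(1 + 0.00659833) = ln(3.9925); 12t = 1.3844/0.00657666 ≈ 210.5061.
t ≈ 17.5422 years.

17.5 years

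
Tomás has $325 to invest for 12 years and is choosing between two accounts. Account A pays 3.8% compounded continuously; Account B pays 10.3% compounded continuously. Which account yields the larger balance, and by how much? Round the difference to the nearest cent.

Account A growth factor: e^(0.038·12) = e^0.456 ≈ 1.57775034; balance ≈ 512.7689.
Account B growth factor: e^(0.103·12) = e^1.236 ≈ 3.441818619; balance ≈ 1,118.5911.
Account B is larger by 605.8222.

Account B, by $605.82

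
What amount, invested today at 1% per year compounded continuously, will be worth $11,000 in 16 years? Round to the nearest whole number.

$9,374

P = A·e^(−rt) = 11,000·e^(−0.16).
e^(−0.16) ≈ 0.85214378897, so P ≈ 9,373.5817.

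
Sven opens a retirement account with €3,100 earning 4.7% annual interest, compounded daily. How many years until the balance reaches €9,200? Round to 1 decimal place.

23.1 years

(1 + 0.000128767)^(365t) = 9,200/3,100 = 2.9677.
365t·ln(1 + 0.000128767) = ln(2.9677); 365t = 1.0878/0.000128759 ≈ 8448.3631.
t ≈ 23.1462 years.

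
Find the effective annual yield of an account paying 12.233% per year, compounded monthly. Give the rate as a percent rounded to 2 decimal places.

One year is 12 periods at 0.0101942 each: (1 + 0.0101942)^12 ≈ 1.129427.
EAR = 1.129427 − 1 ≈ 12.94273%.

12.94%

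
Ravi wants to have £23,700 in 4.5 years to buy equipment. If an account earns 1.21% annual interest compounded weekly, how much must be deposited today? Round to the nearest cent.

£22,444.18

Growth factor = (1 + 0.0121/52)^234 ≈ 1.0559529886.
P = 23,700/1.0559529886 ≈ 22,444.1810.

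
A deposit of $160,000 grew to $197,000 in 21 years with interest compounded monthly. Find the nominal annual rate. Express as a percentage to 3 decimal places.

0.991%

The 252-period growth factor is 197,000/160,000 = 1.23125.
r/12 = 1.23125^(1/252) − 1 ≈ 0.000825856, so r ≈ 12·0.000825856 = 0.99103%.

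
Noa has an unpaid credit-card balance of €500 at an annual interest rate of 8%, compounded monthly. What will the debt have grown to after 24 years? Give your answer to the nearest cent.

€3,388.82

Periodic rate = 8%/12 = 0.00666667; periods = 12·24 = 288.
A = 500·(1 + 0.08/12)^288 ≈ 500·6.777635555 ≈ 3,388.8178.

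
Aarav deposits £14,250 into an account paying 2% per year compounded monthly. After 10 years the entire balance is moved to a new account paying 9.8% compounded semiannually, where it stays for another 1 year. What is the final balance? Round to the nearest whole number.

Phase 1: 14,250·(1 + 0.02/12)^120 ≈ 17,402.0919.
Phase 2: 17,402.0919·(1 + 0.049)^2 ≈ 19,149.2794.

£19,149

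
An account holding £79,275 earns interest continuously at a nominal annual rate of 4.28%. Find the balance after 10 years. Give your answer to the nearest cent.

A = P·e^(rt) = 79,275·e^(0.0428·10) = 79,275·e^0.428.
e^0.428 ≈ 1.53418608097, so A ≈ 121,622.6016.

£121,622.60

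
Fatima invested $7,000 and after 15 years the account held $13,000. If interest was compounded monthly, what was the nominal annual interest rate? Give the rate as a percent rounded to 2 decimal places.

The 180-period growth factor is 13,000/7,000 = 1.85714.
r/12 = 1.85714^(1/180) − 1 ≈ 0.00344503, so r ≈ 12·0.00344503 = 4.13403%.

4.13%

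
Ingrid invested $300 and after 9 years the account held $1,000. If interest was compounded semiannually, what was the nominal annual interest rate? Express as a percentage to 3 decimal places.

13.835%

(1 + r/2)^18 = 1,000/300 = 3.33333.
1 + r/2 = 3.33333^(1/18) ≈ 1.069175, so r/2 ≈ 0.0691751.
r ≈ 2·0.0691751 = 13.83501%.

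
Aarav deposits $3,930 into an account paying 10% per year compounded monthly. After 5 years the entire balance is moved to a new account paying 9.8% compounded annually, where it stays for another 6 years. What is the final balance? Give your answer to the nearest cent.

$11,330.63

After 5 years at 10%: 3,930 × 1.6453089348 ≈ 6,466.0641.
Then 6 years at 9.8%: 6,466.0641 × 1.7523225133 ≈ 11,330.6297.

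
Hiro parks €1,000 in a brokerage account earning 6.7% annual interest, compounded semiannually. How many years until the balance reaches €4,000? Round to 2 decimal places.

We need (1 + 0.0335)^(2t) = 4, so 2t = ln 4 / ln 1.0335 ≈ 42.0713.
t ≈ 42.0713/2 = 21.0356 years.

21.04 years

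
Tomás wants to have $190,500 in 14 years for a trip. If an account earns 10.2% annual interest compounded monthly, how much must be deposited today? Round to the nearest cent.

$45,956.12

Growth factor = (1 + 0.0085)^168 ≈ 4.14525859244.
P = 190,500/4.14525859244 ≈ 45,956.1197.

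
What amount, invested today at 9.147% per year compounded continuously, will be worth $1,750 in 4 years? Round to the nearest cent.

P = A·e^(−rt) = 1,750·e^(−0.36588).
e^(−0.36588) ≈ 0.6935860265, so P ≈ 1,213.7755.

$1,213.78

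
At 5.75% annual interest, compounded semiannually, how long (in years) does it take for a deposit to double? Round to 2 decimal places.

12.23 years

(1 + 0.02875)^(2t) = 2.
2t = ln 2 / ln(1 + 0.02875) ≈ 0.69315/0.0283445 ≈ 24.4544.
t ≈ 12.2272.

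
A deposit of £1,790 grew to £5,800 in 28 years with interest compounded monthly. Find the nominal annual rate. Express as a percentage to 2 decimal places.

(1 + r/12)^336 = 5,800/1,790 = 3.24022.
1 + r/12 = 3.24022^(1/336) ≈ 1.003505, so r/12 ≈ 0.00350506.
r ≈ 12·0.00350506 = 4.20608%.

4.21%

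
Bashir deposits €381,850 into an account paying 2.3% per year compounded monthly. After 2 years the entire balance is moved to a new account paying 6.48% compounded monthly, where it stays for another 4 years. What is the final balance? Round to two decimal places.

Phase 1: 381,850·(1 + 0.023/12)^24 ≈ 399,807.7611.
Phase 2: 399,807.7611·(1 + 0.0054)^48 ≈ 517,746.8952.

€517,746.90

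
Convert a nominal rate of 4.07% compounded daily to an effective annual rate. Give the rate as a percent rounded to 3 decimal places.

4.154%

EAR = (1 + 4.07%/365)^365 − 1 = (1 + 0.000111507)^365 − 1.
(1 + 0.000111507)^365 ≈ 1.041537, so EAR ≈ 4.15372%.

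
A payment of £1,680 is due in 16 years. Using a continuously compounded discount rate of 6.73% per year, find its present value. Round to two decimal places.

P = A·e^(−rt) = 1,680·e^(−1.0768).
e^(−1.0768) ≈ 0.3406839719, so P ≈ 572.3491.

£572.35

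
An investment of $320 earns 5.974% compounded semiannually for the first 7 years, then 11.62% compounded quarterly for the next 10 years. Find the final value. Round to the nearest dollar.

After 7 years at 5.974%: 320 × 1.509919185 ≈ 483.1741.
Then 10 years at 11.62%: 483.1741 × 3.143830187 ≈ 1,519.0174.

$1,519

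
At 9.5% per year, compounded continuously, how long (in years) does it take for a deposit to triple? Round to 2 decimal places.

11.56 years

e^(0.095t) = 3, so 0.095t = ln 3 ≈ 1.0986.
t ≈ 1.0986/0.095 ≈ 11.5643.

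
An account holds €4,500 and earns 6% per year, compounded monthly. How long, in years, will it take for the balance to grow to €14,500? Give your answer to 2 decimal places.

19.55 years

(1 + 0.005)^(12t) = 14,500/4,500 = 3.2222.
12t·ln(1 + 0.005) = ln(3.2222); 12t = 1.1701/0.00498754 ≈ 234.5988.
t ≈ 19.5499 years.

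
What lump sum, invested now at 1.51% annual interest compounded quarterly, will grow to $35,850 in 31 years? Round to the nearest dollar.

$22,469

Growth factor = (1 + 0.003775)^124 ≈ 1.5955502779.
P = 35,850/1.5955502779 ≈ 22,468.7373.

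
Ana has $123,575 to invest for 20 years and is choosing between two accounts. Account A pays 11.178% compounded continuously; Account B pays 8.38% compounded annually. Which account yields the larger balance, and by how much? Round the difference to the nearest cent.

A: e^(0.11178·20) = e^2.2356 ≈ 9.352091424011, so 123,575 × 9.352091424011 ≈ 1,155,684.6977.
B: (1 + 0.0838)^20 ≈ 5.00014885503, so 123,575 × 5.00014885503 ≈ 617,893.3948.
Difference ≈ 537,791.3030 in favor of A.

Account A, by $537,791.30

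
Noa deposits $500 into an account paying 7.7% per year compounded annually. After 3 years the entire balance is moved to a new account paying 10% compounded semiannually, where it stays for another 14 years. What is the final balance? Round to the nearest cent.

Phase 1: 500·(1 + 0.077)^3 ≈ 624.6218.
Phase 2: 624.6218·(1 + 0.05)^28 ≈ 2,448.5980.

$2,448.60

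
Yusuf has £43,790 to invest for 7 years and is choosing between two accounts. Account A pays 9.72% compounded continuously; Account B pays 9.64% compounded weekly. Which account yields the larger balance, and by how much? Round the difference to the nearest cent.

Account A growth factor: e^(0.0972·7) = e^0.6804 ≈ 1.9746674413; balance ≈ 86,470.6873.
Account B growth factor: (1 + 0.0964/52)^364 ≈ 1.9624138748; balance ≈ 85,934.1036.
Account A is larger by 536.5837.

Account A, by £536.58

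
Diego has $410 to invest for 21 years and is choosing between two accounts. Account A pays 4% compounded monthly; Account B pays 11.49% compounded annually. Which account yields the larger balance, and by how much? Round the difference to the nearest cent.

Account B, by $3,076.36

A: (1 + 0.04/12)^252 ≈ 2.31313351, so 410 × 2.31313351 ≈ 948.3847.
B: (1 + 0.1149)^21 ≈ 9.816444706, so 410 × 9.816444706 ≈ 4,024.7423.
Difference ≈ 3,076.3576 in favor of B.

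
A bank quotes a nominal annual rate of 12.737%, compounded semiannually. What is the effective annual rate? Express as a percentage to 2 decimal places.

EAR = (1 + 12.737%/2)^2 − 1 = (1 + 0.063685)^2 − 1.
(1 + 0.063685)^2 ≈ 1.131426, so EAR ≈ 13.14258%.

13.14%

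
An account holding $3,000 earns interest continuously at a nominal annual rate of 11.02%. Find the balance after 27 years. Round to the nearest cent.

A = P·e^(rt) = 3,000·e^(0.1102·27) = 3,000·e^2.9754.
e^2.9754 ≈ 19.597460666, so A ≈ 58,792.3820.

$58,792.38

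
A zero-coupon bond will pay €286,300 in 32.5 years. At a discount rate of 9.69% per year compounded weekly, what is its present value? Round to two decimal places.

€12,313.80

Growth factor = (1 + 0.0969/52)^1690 ≈ 23.2503314311.
P = 286,300/23.2503314311 ≈ 12,313.8030.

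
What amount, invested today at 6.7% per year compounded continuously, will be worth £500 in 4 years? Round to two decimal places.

£382.45

P = A·e^(−rt) = 500·e^(−0.268).
e^(−0.268) ≈ 0.764907781, so P ≈ 382.4539.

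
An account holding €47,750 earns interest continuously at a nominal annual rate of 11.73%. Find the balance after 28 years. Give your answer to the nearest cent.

A = P·e^(rt) = 47,750·e^(0.1173·28) = 47,750·e^3.2844.
e^3.2844 ≈ 26.69296373095, so A ≈ 1,274,589.0182.

€1,274,589.02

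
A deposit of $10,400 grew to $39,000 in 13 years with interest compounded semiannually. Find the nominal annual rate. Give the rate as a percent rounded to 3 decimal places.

10.430%

The 26-period growth factor is 39,000/10,400 = 3.75.
r/2 = 3.75^(1/26) − 1 ≈ 0.0521511, so r ≈ 2·0.0521511 = 10.43023%.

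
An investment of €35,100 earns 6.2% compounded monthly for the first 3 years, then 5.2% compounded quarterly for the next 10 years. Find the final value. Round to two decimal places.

Phase 1: 35,100·(1 + 0.062/12)^36 ≈ 42,254.9826.
Phase 2: 42,254.9826·(1 + 0.013)^40 ≈ 70,836.2794.

€70,836.28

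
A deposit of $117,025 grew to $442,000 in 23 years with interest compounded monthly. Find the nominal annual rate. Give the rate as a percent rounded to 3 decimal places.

(1 + r/12)^276 = 442,000/117,025 = 3.77697.
1 + r/12 = 3.77697^(1/276) ≈ 1.004827, so r/12 ≈ 0.00482655.
r ≈ 12·0.00482655 = 5.79186%.

5.792%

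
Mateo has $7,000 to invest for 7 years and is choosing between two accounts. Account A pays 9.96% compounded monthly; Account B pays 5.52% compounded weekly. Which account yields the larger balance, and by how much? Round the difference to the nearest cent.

Account A, by $3,716.86

Account A growth factor: (1 + 0.0083)^84 ≈ 2.0023520829; balance ≈ 14,016.4646.
Account B growth factor: (1 + 0.0552/52)^364 ≈ 1.4713716424; balance ≈ 10,299.6015.
Account A is larger by 3,716.8631.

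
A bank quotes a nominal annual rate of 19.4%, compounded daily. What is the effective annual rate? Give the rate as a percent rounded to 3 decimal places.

One year is 365 periods at 0.000531507 each: (1 + 0.000531507)^365 ≈ 1.214034.
EAR = 1.214034 − 1 ≈ 21.40337%.

21.403%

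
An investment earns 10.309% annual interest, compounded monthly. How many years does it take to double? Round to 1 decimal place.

6.8 years

(1 + 0.00859083)^(12t) = 2.
12t = ln 2 / ln(1 + 0.00859083) ≈ 0.69315/0.00855414 ≈ 81.0306.
t ≈ 6.7525.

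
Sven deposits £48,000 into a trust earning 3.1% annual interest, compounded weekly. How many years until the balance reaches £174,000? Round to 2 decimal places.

We need (1 + 0.000596154)^(52t) = 3.625, so 52t = ln 3.625 / ln 1.000596 ≈ 2160.9156.
t ≈ 2160.9156/52 = 41.5561 years.

41.56 years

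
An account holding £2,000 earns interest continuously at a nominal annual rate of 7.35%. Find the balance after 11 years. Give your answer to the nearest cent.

£4,489.08

A = P·e^(rt) = 2,000·e^(0.0735·11) = 2,000·e^0.8085.
e^0.8085 ≈ 2.244538652, so A ≈ 4,489.0773.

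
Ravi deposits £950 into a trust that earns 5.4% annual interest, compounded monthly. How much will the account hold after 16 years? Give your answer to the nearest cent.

£2,249.64

Growth factor = (1 + 0.0045)^192 ≈ 2.368038114.
A ≈ 950 × 2.368038114 ≈ 2,249.6362.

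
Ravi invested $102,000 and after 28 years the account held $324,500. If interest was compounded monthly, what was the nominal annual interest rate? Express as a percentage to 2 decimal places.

The 336-period growth factor is 324,500/102,000 = 3.18137.
r/12 = 3.18137^(1/336) − 1 ≈ 0.00345032, so r ≈ 12·0.00345032 = 4.14039%.

4.14%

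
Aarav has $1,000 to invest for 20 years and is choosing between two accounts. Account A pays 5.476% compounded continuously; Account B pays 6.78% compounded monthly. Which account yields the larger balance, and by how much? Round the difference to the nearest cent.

Account B, by $876.08

Account A growth factor: e^(0.05476·20) = e^1.0952 ≈ 2.98978058; balance ≈ 2,989.7806.
Account B growth factor: (1 + 0.00565)^240 ≈ 3.865858071; balance ≈ 3,865.8581.
Account B is larger by 876.0775.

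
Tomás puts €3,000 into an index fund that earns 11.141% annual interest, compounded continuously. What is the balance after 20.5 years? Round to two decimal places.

€29,444.80

A = P·e^(rt) = 3,000·e^(0.11141·20.5) = 3,000·e^2.283905.
e^2.283905 ≈ 9.8149329861, so A ≈ 29,444.7990.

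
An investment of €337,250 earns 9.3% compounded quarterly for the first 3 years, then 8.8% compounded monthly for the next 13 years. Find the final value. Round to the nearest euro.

€1,389,162

After 3 years at 9.3%: 337,250 × 1.317592274675 ≈ 444,357.9946.
Then 13 years at 8.8%: 444,357.9946 × 3.126223505927 ≈ 1,389,162.4079.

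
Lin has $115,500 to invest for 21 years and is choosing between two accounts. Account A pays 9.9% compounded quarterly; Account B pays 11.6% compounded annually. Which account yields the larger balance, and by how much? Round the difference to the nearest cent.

Account B, by $257,015.61

Account A growth factor: (1 + 0.02475)^84 ≈ 7.79661101321; balance ≈ 900,508.5720.
Account B growth factor: (1 + 0.116)^21 ≈ 10.02185434736; balance ≈ 1,157,524.1771.
Account B is larger by 257,015.6051.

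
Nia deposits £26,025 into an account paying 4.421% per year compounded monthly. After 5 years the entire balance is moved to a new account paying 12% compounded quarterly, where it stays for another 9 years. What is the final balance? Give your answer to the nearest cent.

After 5 years at 4.421%: 26,025 × 1.2468792191 ≈ 32,450.0317.
Then 9 years at 12%: 32,450.0317 × 2.898278328 ≈ 94,049.2236.

£94,049.22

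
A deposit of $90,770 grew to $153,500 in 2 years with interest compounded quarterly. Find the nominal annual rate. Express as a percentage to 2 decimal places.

27.15%

(1 + r/4)^8 = 153,500/90,770 = 1.69109.
1 + r/4 = 1.69109^(1/8) ≈ 1.067876, so r/4 ≈ 0.0678758.
r ≈ 4·0.0678758 = 27.15033%.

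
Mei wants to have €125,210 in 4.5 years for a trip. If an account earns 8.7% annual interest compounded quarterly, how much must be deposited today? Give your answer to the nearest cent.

Periodic rate = 8.7%/4 = 0.02175; 18 periods.
P = 125,210/(1 + 0.02175)^18 ≈ 125,210/1.47300301205 ≈ 85,003.2206.

€85,003.22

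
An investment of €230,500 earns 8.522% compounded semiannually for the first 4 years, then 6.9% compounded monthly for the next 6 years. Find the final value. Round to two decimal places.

€486,327.68

After 4 years at 8.522%: 230,500 × 1.39628826656 ≈ 321,844.4454.
Then 6 years at 6.9%: 321,844.4454 × 1.5110643847 ≈ 486,327.6789.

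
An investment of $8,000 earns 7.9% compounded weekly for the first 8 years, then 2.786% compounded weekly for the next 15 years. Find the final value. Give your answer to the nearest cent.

$22,845.41

Phase 1: 8,000·(1 + 0.079/52)^416 ≈ 15,043.7399.
Phase 2: 15,043.7399·(1 + 0.02786/52)^780 ≈ 22,845.4059.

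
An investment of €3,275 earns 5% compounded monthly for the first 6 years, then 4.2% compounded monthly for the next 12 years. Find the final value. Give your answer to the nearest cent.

€7,306.87

After 6 years at 5%: 3,275 × 1.349017744 ≈ 4,418.0331.
Then 12 years at 4.2%: 4,418.0331 × 1.653873401 ≈ 7,306.8674.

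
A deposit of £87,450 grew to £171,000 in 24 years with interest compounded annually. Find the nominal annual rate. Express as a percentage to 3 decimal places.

(1 + r)^24 = 171,000/87,450 = 1.9554.
1 + r = 1.9554^(1/24) ≈ 1.028336, so r ≈ 0.0283355.
r ≈ 2.83355%.

2.834%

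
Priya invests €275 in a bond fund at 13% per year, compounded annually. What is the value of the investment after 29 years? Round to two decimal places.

Annual rate = 13% = 0.13; years = 29.
A = 275·(1 + 0.13)^29 ≈ 275·34.6158389 ≈ 9,519.3557.

€9,519.36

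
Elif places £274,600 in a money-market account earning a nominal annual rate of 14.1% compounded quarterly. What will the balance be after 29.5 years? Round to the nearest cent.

Growth factor = (1 + 0.03525)^118 ≈ 59.612621771373.
A ≈ 274,600 × 59.612621771373 ≈ 16,369,625.9384.

£16,369,625.94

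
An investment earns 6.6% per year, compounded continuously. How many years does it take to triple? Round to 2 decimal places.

e^(0.066t) = 3, so 0.066t = ln 3 ≈ 1.0986.
t ≈ 1.0986/0.066 ≈ 16.6456.

16.65 years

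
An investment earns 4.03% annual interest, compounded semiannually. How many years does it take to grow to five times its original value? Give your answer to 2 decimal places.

(1 + 0.02015)^(2t) = 5.
2t = ln 5 / ln(1 + 0.02015) ≈ 1.6094/0.0199497 ≈ 80.6749.
t ≈ 40.3374.

40.34 years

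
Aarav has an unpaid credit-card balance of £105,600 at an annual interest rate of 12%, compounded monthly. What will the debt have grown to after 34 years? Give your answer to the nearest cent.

Periodic rate = 12%/12 = 0.01; periods = 12·34 = 408.
A = 105,600·(1 + 0.01)^408 ≈ 105,600·57.95894923183 ≈ 6,120,465.0389.

£6,120,465.04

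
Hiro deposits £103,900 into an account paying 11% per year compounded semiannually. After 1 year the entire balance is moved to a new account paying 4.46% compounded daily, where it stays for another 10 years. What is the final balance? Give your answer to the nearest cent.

Phase 1: 103,900·(1 + 0.055)^2 ≈ 115,643.2975.
Phase 2: 115,643.2975·(1 + 0.0446/365)^3650 ≈ 180,635.8607.

£180,635.86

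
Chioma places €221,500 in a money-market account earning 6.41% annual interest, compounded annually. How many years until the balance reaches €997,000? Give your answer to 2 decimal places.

(1 + 0.0641)^t = 997,000/221,500 = 4.5011.
t·ln(1 + 0.0641) = ln(4.5011); t = 1.5043/0.0621294 ≈ 24.2128.

24.21 years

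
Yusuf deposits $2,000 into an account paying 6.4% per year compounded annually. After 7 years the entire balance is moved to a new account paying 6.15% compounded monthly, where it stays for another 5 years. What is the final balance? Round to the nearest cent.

After 7 years at 6.4%: 2,000 × 1.543801277 ≈ 3,087.6026.
Then 5 years at 6.15%: 3,087.6026 × 1.358953221 ≈ 4,195.9074.

$4,195.91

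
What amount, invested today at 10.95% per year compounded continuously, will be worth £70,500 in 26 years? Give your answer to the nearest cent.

£4,090.28

P = A·e^(−rt) = 70,500·e^(−2.847).
e^(−2.847) ≈ 0.058018114397, so P ≈ 4,090.2771.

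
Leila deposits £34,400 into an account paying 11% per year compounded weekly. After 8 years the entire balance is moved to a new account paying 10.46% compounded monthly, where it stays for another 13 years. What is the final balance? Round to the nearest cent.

£320,869.62

After 8 years at 11%: 34,400 × 2.4086599158 ≈ 82,857.9011.
Then 13 years at 10.46%: 82,857.9011 × 3.87252889191 ≈ 320,869.6159.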